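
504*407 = 205128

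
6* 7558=45348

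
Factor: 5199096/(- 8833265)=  - 742728/1261895 = -2^3*3^1*5^(-1)*7^1*23^( - 1) * 4421^1* 10973^( - 1) 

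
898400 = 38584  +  859816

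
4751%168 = 47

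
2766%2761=5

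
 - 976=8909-9885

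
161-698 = -537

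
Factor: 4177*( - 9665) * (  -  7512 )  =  2^3 * 3^1 * 5^1 * 313^1*1933^1 * 4177^1 = 303264735960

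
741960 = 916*810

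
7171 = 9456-2285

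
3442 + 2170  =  5612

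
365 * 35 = 12775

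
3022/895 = 3 + 337/895 = 3.38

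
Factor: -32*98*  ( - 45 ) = 2^6*3^2*5^1*7^2 = 141120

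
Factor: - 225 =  - 3^2 * 5^2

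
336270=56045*6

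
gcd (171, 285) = 57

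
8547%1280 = 867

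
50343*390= 19633770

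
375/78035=75/15607 = 0.00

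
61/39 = 1+22/39= 1.56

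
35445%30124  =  5321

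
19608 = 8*2451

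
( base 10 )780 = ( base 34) mw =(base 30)q0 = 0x30c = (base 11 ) 64a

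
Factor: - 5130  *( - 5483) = 28127790 = 2^1*3^3*5^1*19^1*5483^1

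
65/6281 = 65/6281 = 0.01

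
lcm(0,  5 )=0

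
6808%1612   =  360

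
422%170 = 82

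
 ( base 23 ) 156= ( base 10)650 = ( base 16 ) 28a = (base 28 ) n6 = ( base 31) ku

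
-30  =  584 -614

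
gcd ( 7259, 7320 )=61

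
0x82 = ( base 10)130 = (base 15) 8a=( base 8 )202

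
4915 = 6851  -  1936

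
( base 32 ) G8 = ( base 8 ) 1010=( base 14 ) 292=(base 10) 520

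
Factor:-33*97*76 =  - 2^2*3^1* 11^1*19^1*97^1 = - 243276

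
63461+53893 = 117354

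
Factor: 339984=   2^4*3^3*787^1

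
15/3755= 3/751 =0.00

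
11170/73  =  11170/73 = 153.01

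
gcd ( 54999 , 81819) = 9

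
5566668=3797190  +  1769478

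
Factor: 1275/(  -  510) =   -  2^( - 1)*5^1 = - 5/2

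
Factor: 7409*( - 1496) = -11083864 = -2^3 * 11^1*17^1*31^1*239^1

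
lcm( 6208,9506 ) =304192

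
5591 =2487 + 3104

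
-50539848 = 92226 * ( - 548)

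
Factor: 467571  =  3^1*13^1 *19^1 * 631^1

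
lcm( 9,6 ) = 18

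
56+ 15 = 71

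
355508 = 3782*94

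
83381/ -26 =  - 83381/26=- 3206.96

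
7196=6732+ 464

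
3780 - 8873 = - 5093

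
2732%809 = 305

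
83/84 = 83/84 =0.99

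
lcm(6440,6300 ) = 289800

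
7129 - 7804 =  - 675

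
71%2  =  1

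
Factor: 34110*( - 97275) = -2^1*3^3 * 5^3*379^1*1297^1 = -3318050250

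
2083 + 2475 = 4558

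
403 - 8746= - 8343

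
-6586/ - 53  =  6586/53 =124.26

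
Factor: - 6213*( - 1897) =11786061 = 3^1*7^1*19^1*109^1*271^1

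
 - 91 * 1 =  - 91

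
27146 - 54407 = -27261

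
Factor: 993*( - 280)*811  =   - 2^3*3^1*5^1* 7^1 *331^1*811^1= - 225490440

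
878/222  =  3 + 106/111 = 3.95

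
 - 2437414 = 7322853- 9760267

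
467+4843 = 5310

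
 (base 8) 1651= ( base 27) 17J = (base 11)782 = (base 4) 32221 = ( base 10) 937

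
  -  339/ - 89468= 339/89468 = 0.00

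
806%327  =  152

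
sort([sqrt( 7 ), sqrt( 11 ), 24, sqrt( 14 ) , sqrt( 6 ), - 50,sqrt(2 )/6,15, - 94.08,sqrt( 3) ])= [ - 94.08 , - 50, sqrt( 2)/6,  sqrt( 3 ),sqrt( 6), sqrt(7 ), sqrt( 11 ),sqrt ( 14 ), 15,24] 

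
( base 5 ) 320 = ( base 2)1010101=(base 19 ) 49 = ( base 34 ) 2H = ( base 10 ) 85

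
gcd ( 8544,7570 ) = 2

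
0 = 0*769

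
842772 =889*948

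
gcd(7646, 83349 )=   1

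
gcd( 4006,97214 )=2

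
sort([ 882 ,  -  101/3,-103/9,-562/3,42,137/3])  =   [ -562/3, - 101/3,-103/9,42,137/3,  882]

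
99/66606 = 33/22202 = 0.00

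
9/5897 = 9/5897 = 0.00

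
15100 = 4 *3775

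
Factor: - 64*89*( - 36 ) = 2^8*3^2*89^1 =205056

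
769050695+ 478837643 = 1247888338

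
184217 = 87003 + 97214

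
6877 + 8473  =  15350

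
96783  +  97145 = 193928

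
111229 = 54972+56257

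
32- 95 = -63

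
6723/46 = 6723/46 = 146.15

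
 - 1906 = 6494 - 8400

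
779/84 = 779/84 = 9.27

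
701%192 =125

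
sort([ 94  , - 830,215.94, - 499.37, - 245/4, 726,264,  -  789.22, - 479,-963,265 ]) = [ - 963, - 830,-789.22, - 499.37, - 479, - 245/4, 94,215.94, 264,265, 726 ] 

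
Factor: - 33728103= - 3^3*653^1*1913^1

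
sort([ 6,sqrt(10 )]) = [ sqrt (10), 6 ]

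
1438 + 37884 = 39322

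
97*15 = 1455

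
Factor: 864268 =2^2*433^1*499^1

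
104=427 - 323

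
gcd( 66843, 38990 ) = 7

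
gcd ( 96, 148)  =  4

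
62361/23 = 2711 + 8/23 = 2711.35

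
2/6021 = 2/6021=0.00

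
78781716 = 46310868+32470848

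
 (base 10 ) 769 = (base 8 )1401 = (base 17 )2B4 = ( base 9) 1044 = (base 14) 3cd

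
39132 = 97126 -57994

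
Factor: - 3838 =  - 2^1*19^1 * 101^1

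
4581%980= 661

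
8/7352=1/919 = 0.00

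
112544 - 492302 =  -379758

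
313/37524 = 313/37524 =0.01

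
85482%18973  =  9590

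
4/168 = 1/42 = 0.02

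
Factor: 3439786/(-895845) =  - 2^1*3^( - 1 ) *5^( - 1)*7^1*277^1*887^1*59723^(  -  1)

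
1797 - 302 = 1495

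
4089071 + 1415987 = 5505058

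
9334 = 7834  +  1500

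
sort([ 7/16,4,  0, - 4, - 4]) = [-4, - 4 , 0,7/16,  4 ] 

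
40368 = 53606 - 13238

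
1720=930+790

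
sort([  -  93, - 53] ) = [-93, - 53 ]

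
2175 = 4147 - 1972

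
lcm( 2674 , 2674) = 2674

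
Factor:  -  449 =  - 449^1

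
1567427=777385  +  790042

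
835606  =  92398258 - 91562652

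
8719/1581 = 8719/1581 = 5.51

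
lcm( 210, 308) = 4620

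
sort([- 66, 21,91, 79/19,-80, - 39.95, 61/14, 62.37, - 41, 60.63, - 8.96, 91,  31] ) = [ - 80, - 66, - 41, - 39.95, - 8.96, 79/19, 61/14,21 , 31,60.63 , 62.37, 91, 91 ] 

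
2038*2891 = 5891858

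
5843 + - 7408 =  - 1565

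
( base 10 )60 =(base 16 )3C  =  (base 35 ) 1p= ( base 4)330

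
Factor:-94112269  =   - 94112269^1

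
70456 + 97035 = 167491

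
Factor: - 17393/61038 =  - 2^( - 1 ) * 3^( - 2)*3391^( -1) * 17393^1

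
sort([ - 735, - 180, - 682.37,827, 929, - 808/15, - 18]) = [ - 735, - 682.37, - 180, - 808/15, - 18,827,929 ] 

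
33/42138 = 11/14046=0.00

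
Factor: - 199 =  - 199^1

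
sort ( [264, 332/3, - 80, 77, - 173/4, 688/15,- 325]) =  [  -  325,-80, - 173/4 , 688/15,  77, 332/3,264 ]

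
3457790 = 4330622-872832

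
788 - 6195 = -5407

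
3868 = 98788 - 94920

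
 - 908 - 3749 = - 4657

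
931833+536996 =1468829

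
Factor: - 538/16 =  - 269/8=- 2^(-3 )*269^1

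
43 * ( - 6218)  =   - 267374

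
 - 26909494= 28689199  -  55598693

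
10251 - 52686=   -  42435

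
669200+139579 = 808779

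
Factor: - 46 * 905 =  - 41630 = -2^1 * 5^1*23^1*181^1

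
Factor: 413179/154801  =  13^1 * 37^1 * 283^ ( - 1)*547^( - 1 )*859^1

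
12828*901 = 11558028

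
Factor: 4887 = 3^3*181^1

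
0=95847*0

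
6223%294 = 49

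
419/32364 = 419/32364 = 0.01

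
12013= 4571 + 7442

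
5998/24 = 2999/12 = 249.92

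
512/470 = 1 +21/235 = 1.09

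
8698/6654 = 1 + 1022/3327 = 1.31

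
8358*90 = 752220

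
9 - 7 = 2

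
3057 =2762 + 295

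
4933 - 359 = 4574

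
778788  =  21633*36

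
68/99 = 68/99 = 0.69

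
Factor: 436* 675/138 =49050/23 = 2^1*3^2*5^2*23^ ( - 1)*109^1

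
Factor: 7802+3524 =11326 = 2^1*7^1*809^1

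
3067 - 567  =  2500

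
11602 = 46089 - 34487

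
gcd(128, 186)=2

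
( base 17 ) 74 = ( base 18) 6f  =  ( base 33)3O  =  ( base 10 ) 123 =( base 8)173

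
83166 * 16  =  1330656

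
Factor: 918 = 2^1*3^3*17^1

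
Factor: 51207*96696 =4951512072 = 2^3*3^3*13^2 * 17^1*79^1*101^1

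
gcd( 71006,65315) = 1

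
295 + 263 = 558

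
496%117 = 28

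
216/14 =108/7 = 15.43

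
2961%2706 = 255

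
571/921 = 571/921 = 0.62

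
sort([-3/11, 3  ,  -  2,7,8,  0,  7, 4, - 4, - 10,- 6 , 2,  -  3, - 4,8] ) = [ - 10, - 6, - 4, - 4,-3, -2,  -  3/11, 0 , 2, 3,4, 7 , 7,8,8] 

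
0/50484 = 0 = 0.00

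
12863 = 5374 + 7489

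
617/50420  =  617/50420 =0.01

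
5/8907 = 5/8907  =  0.00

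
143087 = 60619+82468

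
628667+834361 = 1463028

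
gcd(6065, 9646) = 1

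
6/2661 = 2/887=0.00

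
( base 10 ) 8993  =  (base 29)ak3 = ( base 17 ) 1E20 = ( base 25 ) e9i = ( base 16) 2321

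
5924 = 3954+1970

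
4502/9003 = 4502/9003  =  0.50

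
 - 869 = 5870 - 6739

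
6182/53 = 116 + 34/53 = 116.64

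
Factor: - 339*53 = - 3^1*53^1*113^1 = - 17967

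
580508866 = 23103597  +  557405269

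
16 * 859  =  13744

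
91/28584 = 91/28584 = 0.00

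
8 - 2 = 6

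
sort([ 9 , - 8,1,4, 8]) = [ -8,1,4,8, 9]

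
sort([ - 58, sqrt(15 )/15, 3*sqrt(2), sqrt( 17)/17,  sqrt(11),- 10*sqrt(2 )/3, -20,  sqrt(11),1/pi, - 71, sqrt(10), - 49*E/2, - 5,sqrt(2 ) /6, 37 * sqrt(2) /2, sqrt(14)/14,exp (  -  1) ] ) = [ - 71,-49*E/2, - 58, - 20,-5, - 10*sqrt( 2) /3, sqrt(2)/6  ,  sqrt(17) /17, sqrt( 15 ) /15 , sqrt(14)/14,1/pi,exp( - 1), sqrt(10 ), sqrt ( 11 ), sqrt (11 ),3*sqrt( 2), 37*sqrt( 2)/2]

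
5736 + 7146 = 12882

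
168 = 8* 21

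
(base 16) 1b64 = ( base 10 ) 7012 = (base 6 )52244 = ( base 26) A9I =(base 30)7nm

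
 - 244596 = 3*( - 81532)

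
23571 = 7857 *3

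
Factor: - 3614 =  - 2^1*13^1*139^1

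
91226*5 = 456130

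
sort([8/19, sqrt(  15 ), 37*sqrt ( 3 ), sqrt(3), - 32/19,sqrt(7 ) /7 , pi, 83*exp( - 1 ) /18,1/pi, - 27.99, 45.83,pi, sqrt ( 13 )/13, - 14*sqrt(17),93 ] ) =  [ - 14*sqrt (17), - 27.99, - 32/19, sqrt(13 )/13,1/pi,sqrt( 7)/7, 8/19, 83*exp( - 1 ) /18, sqrt(3), pi, pi , sqrt( 15 ), 45.83,37 * sqrt( 3 ),  93 ]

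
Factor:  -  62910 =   -  2^1*3^3*5^1*233^1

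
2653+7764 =10417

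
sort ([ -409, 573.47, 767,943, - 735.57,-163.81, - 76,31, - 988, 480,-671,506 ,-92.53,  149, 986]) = [ - 988,-735.57, - 671,-409,-163.81, - 92.53, - 76,31,149,480, 506,573.47, 767,943, 986]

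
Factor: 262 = 2^1*131^1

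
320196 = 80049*4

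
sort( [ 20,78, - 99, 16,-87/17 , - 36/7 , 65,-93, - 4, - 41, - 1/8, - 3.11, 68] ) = [ - 99, - 93 ,  -  41, - 36/7, - 87/17, - 4, - 3.11, - 1/8, 16, 20, 65,  68, 78]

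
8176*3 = 24528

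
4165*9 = 37485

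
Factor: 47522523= 3^1 * 15840841^1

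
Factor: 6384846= 2^1 * 3^1 * 13^1 * 23^1*3559^1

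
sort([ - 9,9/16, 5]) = [  -  9,9/16, 5]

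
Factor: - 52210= - 2^1*5^1*23^1*227^1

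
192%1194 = 192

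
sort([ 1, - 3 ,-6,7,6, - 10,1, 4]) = [ - 10, - 6, - 3, 1, 1, 4 , 6,7]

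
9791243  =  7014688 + 2776555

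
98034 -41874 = 56160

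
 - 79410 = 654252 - 733662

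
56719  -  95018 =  - 38299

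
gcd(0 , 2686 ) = 2686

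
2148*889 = 1909572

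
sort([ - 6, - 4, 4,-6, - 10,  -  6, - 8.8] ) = [- 10,-8.8,  -  6,-6, - 6,  -  4,4] 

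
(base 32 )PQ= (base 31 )qk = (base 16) 33a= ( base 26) 15k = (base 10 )826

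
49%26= 23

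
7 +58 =65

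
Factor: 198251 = 198251^1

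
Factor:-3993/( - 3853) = 3^1*11^3 * 3853^(-1)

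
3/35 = 3/35 = 0.09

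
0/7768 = 0 = 0.00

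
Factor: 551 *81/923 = 3^4*13^( - 1)*19^1*29^1*71^(-1) = 44631/923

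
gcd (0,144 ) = 144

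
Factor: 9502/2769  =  2^1 * 3^( - 1) * 13^( - 1) * 71^( - 1)*4751^1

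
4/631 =4/631 = 0.01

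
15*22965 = 344475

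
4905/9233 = 4905/9233= 0.53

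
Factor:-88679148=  - 2^2*3^1*7389929^1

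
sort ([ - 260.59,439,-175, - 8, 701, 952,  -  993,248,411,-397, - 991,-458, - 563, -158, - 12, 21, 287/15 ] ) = [ - 993 , - 991,-563, - 458,-397, - 260.59, - 175, - 158, -12,  -  8,287/15, 21, 248,  411,439,701,952]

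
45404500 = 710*63950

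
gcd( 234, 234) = 234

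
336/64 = 21/4 = 5.25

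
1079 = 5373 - 4294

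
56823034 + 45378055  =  102201089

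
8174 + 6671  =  14845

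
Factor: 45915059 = 6131^1  *  7489^1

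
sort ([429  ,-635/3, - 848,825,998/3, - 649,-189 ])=[ - 848,-649, - 635/3, - 189, 998/3 , 429, 825]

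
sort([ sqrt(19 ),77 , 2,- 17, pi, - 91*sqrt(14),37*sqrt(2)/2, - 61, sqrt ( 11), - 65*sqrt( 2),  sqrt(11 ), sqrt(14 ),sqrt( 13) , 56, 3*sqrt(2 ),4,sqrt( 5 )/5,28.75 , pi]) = [ - 91*sqrt(14 ), - 65*sqrt(2 ) ,-61  , - 17,sqrt(5 ) /5, 2,  pi,pi, sqrt( 11 ), sqrt( 11 ),sqrt( 13 ),sqrt(14 ),4, 3*sqrt( 2),sqrt(19 ),  37 * sqrt(2 ) /2,  28.75,56, 77]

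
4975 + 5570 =10545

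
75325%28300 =18725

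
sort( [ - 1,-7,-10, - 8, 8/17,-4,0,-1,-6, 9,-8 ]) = [-10,-8,-8 , - 7, - 6,-4,-1,-1,0, 8/17,9]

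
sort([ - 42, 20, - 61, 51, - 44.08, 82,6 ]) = [ - 61,-44.08, - 42,6, 20,  51,  82] 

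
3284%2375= 909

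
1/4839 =1/4839 = 0.00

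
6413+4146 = 10559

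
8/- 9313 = -1 + 9305/9313 = - 0.00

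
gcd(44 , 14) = 2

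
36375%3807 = 2112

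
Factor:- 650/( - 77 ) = 2^1*5^2 * 7^( - 1 )*11^( - 1) * 13^1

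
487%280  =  207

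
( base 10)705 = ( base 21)1CC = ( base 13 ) 423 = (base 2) 1011000001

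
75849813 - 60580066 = 15269747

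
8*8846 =70768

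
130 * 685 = 89050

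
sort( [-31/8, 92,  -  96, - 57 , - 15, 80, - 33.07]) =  [ - 96, - 57,  -  33.07, - 15 ,  -  31/8, 80, 92 ]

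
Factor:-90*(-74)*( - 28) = - 186480  =  - 2^4*3^2*5^1*7^1 * 37^1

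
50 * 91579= 4578950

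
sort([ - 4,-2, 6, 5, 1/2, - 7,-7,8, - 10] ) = [- 10, - 7,-7, - 4,-2, 1/2,5,  6,  8 ]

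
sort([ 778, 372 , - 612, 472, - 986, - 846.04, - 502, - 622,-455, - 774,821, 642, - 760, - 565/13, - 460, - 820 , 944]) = [ - 986, - 846.04, - 820, - 774,-760, -622 , - 612, - 502, - 460, - 455, - 565/13, 372,  472, 642,778,821,944]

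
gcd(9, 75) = 3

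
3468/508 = 867/127 = 6.83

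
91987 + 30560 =122547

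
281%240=41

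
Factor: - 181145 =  - 5^1*36229^1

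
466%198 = 70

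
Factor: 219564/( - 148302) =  - 114/77 = - 2^1 * 3^1*7^( - 1)*11^( - 1 ) * 19^1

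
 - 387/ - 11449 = 387/11449 = 0.03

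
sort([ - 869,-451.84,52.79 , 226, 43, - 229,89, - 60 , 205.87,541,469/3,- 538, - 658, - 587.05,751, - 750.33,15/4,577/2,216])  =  [-869, - 750.33,- 658,-587.05, - 538, - 451.84, - 229, - 60,15/4,43,52.79, 89,  469/3,205.87,216, 226, 577/2,541,751 ] 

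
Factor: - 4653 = - 3^2*11^1*47^1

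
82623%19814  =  3367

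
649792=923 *704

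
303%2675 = 303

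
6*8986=53916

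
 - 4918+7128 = 2210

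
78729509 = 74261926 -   -  4467583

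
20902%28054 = 20902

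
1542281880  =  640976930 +901304950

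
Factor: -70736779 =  - 17^1*4160987^1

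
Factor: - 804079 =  - 163^1*4933^1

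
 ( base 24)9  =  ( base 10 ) 9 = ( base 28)9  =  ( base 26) 9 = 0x9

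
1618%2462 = 1618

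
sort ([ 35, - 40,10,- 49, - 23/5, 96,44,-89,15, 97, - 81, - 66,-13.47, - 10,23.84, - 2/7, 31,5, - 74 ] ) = [ - 89 , - 81, - 74, - 66, - 49,-40, - 13.47,  -  10, - 23/5, - 2/7,5,10,15,23.84, 31, 35,  44,96,97]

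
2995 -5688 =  - 2693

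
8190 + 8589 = 16779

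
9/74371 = 9/74371 = 0.00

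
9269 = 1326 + 7943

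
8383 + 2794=11177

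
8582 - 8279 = 303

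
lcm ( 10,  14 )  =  70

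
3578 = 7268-3690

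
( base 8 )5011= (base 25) 42J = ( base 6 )15521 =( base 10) 2569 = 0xA09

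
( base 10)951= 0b1110110111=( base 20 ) 27b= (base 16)3b7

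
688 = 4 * 172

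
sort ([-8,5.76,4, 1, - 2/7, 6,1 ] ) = [ - 8 , - 2/7, 1, 1,4,5.76 , 6]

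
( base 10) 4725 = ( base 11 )3606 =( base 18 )ea9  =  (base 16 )1275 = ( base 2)1001001110101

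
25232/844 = 6308/211 = 29.90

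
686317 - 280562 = 405755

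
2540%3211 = 2540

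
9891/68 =9891/68 = 145.46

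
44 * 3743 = 164692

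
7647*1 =7647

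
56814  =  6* 9469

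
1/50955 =1/50955 = 0.00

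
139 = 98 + 41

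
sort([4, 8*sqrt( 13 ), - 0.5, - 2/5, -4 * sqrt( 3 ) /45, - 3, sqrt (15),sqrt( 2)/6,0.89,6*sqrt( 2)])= [ - 3,  -  0.5 , - 2/5, -4 * sqrt ( 3)/45,sqrt(2)/6,0.89,  sqrt( 15 ),4 , 6*sqrt( 2),8*sqrt( 13) ] 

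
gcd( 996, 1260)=12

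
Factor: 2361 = 3^1 * 787^1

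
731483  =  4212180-3480697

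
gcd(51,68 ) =17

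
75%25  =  0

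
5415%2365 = 685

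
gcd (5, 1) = 1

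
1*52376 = 52376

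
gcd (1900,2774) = 38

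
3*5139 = 15417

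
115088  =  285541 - 170453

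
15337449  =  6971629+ 8365820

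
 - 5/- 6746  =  5/6746 =0.00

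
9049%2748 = 805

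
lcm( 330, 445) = 29370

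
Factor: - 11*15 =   -  3^1*5^1*11^1 = - 165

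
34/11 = 34/11 = 3.09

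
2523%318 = 297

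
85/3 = 28 + 1/3 = 28.33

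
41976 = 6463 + 35513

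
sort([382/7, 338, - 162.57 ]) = [ - 162.57, 382/7, 338]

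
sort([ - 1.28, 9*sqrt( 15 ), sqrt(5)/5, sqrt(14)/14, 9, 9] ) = [ - 1.28,sqrt( 14)/14,sqrt(5) /5, 9, 9, 9 *sqrt( 15 )] 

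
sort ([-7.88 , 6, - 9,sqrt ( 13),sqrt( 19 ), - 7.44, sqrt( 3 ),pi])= [ - 9, - 7.88, - 7.44,sqrt ( 3),pi,sqrt(13 ), sqrt(19),6]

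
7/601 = 7/601  =  0.01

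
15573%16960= 15573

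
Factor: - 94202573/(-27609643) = 317^1*297169^1*27609643^( - 1 )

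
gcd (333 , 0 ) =333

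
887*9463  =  8393681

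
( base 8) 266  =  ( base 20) 92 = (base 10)182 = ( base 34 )5C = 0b10110110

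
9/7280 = 9/7280  =  0.00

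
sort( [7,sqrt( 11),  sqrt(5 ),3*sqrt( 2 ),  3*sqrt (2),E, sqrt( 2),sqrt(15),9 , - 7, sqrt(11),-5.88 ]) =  [ - 7, - 5.88,sqrt(2 ), sqrt(5 ),E,sqrt(11),sqrt ( 11),sqrt(15),3*sqrt (2) , 3 * sqrt(2), 7, 9 ]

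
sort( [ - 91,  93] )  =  [ - 91,93 ]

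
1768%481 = 325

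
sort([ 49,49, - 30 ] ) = [ - 30, 49,49] 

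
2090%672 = 74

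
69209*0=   0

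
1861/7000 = 1861/7000 =0.27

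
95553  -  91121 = 4432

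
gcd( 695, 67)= 1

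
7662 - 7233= 429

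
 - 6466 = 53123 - 59589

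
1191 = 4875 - 3684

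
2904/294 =9+43/49 = 9.88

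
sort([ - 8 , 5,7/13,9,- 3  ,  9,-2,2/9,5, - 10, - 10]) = [ - 10 , - 10 , - 8,-3, - 2,2/9,7/13,5,5,9,9 ] 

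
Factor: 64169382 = 2^1*3^1*47^1*313^1*727^1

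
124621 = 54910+69711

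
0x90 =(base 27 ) 59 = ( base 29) 4s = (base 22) 6c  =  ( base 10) 144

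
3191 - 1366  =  1825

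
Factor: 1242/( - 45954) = -37^( - 1) = -  1/37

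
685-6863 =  - 6178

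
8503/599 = 14 + 117/599 =14.20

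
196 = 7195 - 6999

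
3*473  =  1419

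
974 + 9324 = 10298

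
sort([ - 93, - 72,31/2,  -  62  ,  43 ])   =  [ - 93, - 72 , - 62,31/2,  43 ] 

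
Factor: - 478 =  - 2^1*239^1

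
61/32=61/32 =1.91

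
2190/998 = 2 + 97/499  =  2.19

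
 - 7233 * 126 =-911358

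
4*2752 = 11008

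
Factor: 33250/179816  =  125/676  =  2^( - 2)*5^3  *13^( - 2 )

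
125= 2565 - 2440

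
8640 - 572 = 8068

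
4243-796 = 3447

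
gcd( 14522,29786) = 106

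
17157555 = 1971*8705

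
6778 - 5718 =1060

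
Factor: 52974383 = 7^1 * 11^1*443^1 * 1553^1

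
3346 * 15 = 50190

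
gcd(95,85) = 5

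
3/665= 3/665 = 0.00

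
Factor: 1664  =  2^7 *13^1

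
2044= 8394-6350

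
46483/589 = 78 + 541/589 =78.92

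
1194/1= 1194 = 1194.00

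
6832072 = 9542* 716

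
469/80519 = 469/80519 = 0.01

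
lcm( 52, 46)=1196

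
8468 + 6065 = 14533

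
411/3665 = 411/3665 = 0.11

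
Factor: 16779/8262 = 2^( - 1)* 3^( - 4)*7^1 * 47^1 = 329/162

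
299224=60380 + 238844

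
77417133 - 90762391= - 13345258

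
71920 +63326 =135246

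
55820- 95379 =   -  39559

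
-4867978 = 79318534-84186512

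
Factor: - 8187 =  - 3^1*2729^1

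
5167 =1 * 5167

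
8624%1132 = 700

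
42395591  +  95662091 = 138057682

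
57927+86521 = 144448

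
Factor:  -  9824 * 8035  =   - 2^5*5^1*307^1 * 1607^1= - 78935840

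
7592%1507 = 57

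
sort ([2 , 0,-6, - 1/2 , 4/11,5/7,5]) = [  -  6, - 1/2,0 , 4/11,5/7,  2,5 ]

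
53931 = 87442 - 33511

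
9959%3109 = 632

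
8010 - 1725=6285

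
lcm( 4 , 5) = 20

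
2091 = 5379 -3288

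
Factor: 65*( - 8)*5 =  - 2^3 * 5^2*13^1 = - 2600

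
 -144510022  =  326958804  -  471468826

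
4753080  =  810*5868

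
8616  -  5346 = 3270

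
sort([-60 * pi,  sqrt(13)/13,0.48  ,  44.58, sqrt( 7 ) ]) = [ - 60*pi, sqrt(13 ) /13, 0.48 , sqrt( 7 ),44.58 ] 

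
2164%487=216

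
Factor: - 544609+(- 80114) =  - 624723= -3^1*11^2*1721^1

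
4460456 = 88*50687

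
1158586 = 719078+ 439508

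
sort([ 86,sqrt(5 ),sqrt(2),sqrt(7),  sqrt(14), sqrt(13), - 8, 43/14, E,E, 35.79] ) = [ - 8,sqrt( 2 ), sqrt( 5), sqrt( 7 ) , E,  E,43/14, sqrt ( 13 ), sqrt( 14), 35.79, 86]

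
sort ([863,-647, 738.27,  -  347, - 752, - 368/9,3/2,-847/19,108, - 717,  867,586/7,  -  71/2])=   [ - 752,-717 , - 647, - 347, - 847/19, - 368/9, - 71/2,3/2,586/7 , 108,738.27 , 863,867]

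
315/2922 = 105/974 = 0.11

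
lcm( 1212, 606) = 1212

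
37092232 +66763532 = 103855764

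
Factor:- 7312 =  - 2^4  *  457^1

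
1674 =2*837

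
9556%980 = 736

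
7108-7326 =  - 218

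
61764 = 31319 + 30445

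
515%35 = 25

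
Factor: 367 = 367^1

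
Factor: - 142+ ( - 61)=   -  203 = - 7^1*29^1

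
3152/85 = 37+7/85 =37.08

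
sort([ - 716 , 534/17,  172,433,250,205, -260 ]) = [ - 716 , - 260, 534/17,172, 205, 250 , 433] 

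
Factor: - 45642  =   - 2^1 * 3^1* 7607^1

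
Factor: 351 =3^3 * 13^1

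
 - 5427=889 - 6316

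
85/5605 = 17/1121 = 0.02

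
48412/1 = 48412 = 48412.00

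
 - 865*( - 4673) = 4042145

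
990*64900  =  64251000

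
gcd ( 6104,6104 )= 6104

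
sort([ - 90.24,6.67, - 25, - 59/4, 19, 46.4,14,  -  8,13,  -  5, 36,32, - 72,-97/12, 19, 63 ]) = [ - 90.24,-72, - 25 , - 59/4 , - 97/12, - 8,-5,  6.67, 13, 14, 19, 19,32, 36, 46.4, 63 ] 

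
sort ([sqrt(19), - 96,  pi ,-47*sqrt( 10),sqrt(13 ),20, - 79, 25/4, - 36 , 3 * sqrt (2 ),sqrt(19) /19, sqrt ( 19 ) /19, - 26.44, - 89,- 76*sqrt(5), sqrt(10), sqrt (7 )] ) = [  -  76*sqrt( 5), -47*sqrt(10 ), - 96, -89,- 79, - 36, - 26.44, sqrt( 19 )/19,sqrt(19 ) /19,sqrt (7),pi, sqrt (10 ), sqrt(13 ), 3*sqrt(2), sqrt( 19 ),25/4, 20]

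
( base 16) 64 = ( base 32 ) 34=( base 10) 100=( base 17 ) 5f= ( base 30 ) 3a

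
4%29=4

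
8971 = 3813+5158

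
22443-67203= - 44760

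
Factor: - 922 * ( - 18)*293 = 4862628 = 2^2 * 3^2*293^1 * 461^1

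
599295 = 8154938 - 7555643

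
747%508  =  239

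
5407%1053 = 142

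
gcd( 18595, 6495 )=5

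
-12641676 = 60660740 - 73302416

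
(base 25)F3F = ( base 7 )36411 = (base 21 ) 109F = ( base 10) 9465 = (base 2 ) 10010011111001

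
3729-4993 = -1264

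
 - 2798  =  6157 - 8955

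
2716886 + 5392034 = 8108920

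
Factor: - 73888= - 2^5*  2309^1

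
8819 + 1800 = 10619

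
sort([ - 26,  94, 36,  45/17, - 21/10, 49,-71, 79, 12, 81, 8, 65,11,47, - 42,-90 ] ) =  [-90, - 71, - 42,-26, - 21/10 , 45/17, 8, 11, 12, 36,47, 49, 65, 79,81,94]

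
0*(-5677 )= 0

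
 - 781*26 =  - 20306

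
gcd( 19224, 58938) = 6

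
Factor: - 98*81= - 7938   =  - 2^1*3^4*7^2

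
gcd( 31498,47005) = 1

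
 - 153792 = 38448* ( - 4 ) 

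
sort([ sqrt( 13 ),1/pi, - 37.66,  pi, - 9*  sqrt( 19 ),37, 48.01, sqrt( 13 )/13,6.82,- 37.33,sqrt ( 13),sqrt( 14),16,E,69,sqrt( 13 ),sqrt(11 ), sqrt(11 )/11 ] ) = [ - 9*sqrt ( 19 ), - 37.66, - 37.33,sqrt( 13)/13,sqrt ( 11 ) /11,  1/pi, E, pi, sqrt( 11),sqrt( 13 ),  sqrt ( 13)  ,  sqrt( 13),sqrt (14 ),6.82, 16,37,48.01,69 ] 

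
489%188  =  113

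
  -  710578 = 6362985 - 7073563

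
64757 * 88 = 5698616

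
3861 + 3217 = 7078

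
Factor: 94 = 2^1*47^1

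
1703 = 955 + 748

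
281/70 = 4 + 1/70 = 4.01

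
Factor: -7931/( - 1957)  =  77/19 =7^1*11^1 * 19^( - 1)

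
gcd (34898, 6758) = 2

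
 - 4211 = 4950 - 9161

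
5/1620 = 1/324 = 0.00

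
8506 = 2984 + 5522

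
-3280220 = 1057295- 4337515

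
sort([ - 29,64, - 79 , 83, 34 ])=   [ - 79,-29,  34,64,83 ] 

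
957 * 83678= 80079846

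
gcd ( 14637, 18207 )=357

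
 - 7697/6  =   - 7697/6 = -  1282.83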